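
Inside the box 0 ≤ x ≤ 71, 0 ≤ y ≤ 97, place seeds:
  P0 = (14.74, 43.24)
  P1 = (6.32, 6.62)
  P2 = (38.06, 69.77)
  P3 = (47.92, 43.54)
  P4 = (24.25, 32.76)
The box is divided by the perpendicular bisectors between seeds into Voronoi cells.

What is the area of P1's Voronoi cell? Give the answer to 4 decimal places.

Area of P1's cell: 654.9581

1. box [0,71]×[0,97]: [(0, 0) (71, 0) (71, 97) (0, 97)]
2. ⊥bis P1·P0 via (10.53,24.93): [(0, 27.3512) (0, 0) (71, 0) (71, 11.0262)]  |A|=1362.3958
3. ⊥bis P1·P2 via (22.19,38.195): [(0, 27.3512) (0, 0) (71, 0) (71, 11.0262)]  |A|=1362.3958
4. ⊥bis P1·P3 via (27.12,25.08): [(31.5406, 20.0991) (0, 27.3512) (0, 0) (49.3785, 0)]  |A|=927.5663
5. ⊥bis P1·P4 via (15.285,19.69): [(6.1912, 25.9276) (0, 27.3512) (0, 0) (43.9909, 0)]  |A|=654.9581
6. canonical 4-gon: [(6.1912, 25.9276) (0, 27.3512) (0, 0) (43.9909, 0)]
7. shoelace: 654.9581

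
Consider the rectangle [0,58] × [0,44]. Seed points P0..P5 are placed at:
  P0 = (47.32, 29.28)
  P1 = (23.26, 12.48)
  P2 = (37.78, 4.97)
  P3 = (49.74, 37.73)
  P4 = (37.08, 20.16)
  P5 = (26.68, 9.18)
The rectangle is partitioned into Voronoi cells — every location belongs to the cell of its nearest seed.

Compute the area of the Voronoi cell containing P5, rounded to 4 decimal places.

1. box [0,58]×[0,44]: [(0, 0) (58, 0) (58, 44) (0, 44)]
2. ⊥bis P5·P0 via (37,19.23): [(0, 0) (55.7269, 0) (12.8781, 44) (0, 44)]  |A|=1509.3087
3. ⊥bis P5·P1 via (24.97,10.83): [(14.52, 0) (55.7269, 0) (35.0286, 21.2544)]  |A|=437.9131
4. ⊥bis P5·P2 via (32.23,7.075): [(14.52, 0) (29.5466, 0) (36.8849, 19.3481) (35.0286, 21.2544)]  |A|=184.6431
5. ⊥bis P5·P3 via (38.21,23.455): [(14.52, 0) (29.5466, 0) (36.8849, 19.3481) (35.0286, 21.2544)]  |A|=184.6431
6. ⊥bis P5·P4 via (31.88,14.67): [(30.2056, 16.256) (14.52, 0) (29.5466, 0) (34.2568, 12.4188)]  |A|=156.3284
7. canonical 4-gon: [(30.2056, 16.256) (14.52, 0) (29.5466, 0) (34.2568, 12.4188)]
8. shoelace: 156.3284

Area of P5's cell: 156.3284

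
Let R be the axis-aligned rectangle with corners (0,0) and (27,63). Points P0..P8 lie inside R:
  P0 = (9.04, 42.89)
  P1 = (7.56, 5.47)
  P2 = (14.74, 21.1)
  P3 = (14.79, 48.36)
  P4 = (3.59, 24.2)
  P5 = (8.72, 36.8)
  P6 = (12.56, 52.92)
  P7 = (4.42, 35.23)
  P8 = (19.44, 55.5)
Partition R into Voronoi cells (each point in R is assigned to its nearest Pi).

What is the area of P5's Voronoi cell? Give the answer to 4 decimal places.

1. box [0,27]×[0,63]: [(0, 0) (27, 0) (27, 63) (0, 63)]
2. ⊥bis P5·P0 via (8.88,39.845): [(0, 40.3116) (0, 0) (27, 0) (27, 38.8929)]  |A|=1069.2605
3. ⊥bis P5·P1 via (8.14,21.135): [(0, 40.3116) (0, 21.4364) (27, 20.4367) (27, 38.8929)]  |A|=503.9738
4. ⊥bis P5·P2 via (11.73,28.95): [(0, 40.3116) (0, 24.4523) (27, 34.8051) (27, 38.8929)]  |A|=269.2859
5. ⊥bis P5·P3 via (11.755,42.58): [(17.8625, 39.373) (0, 40.3116) (0, 24.4523) (26.7468, 34.708)]  |A|=249.5881
6. ⊥bis P5·P4 via (6.155,30.5): [(17.8625, 39.373) (0, 40.3116) (0, 33.006) (10.8195, 28.6009) (26.7468, 34.708)]  |A|=203.3147
7. ⊥bis P5·P6 via (10.64,44.86): [(17.8625, 39.373) (0, 40.3116) (0, 33.006) (10.8195, 28.6009) (26.7468, 34.708)]  |A|=203.3147
8. ⊥bis P5·P7 via (6.57,36.015): [(17.8625, 39.373) (5.0991, 40.0437) (9.0077, 29.3386) (10.8195, 28.6009) (26.7468, 34.708)]  |A|=143.6418
9. ⊥bis P5·P8 via (14.08,46.15): [(17.8625, 39.373) (5.0991, 40.0437) (9.0077, 29.3386) (10.8195, 28.6009) (26.7468, 34.708)]  |A|=143.6418
10. canonical 5-gon: [(17.8625, 39.373) (5.0991, 40.0437) (9.0077, 29.3386) (10.8195, 28.6009) (26.7468, 34.708)]
11. shoelace: 143.6418

Area of P5's cell: 143.6418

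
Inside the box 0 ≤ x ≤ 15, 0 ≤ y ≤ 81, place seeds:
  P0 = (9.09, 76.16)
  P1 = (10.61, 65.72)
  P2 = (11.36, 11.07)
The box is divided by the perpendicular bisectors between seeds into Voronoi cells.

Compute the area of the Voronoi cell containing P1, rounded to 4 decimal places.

Area of P1's cell: 483.7602

1. box [0,15]×[0,81]: [(0, 0) (15, 0) (15, 81) (0, 81)]
2. ⊥bis P1·P0 via (9.85,70.94): [(0, 69.5059) (0, 0) (15, 0) (15, 71.6898)]  |A|=1058.9678
3. ⊥bis P1·P2 via (10.985,38.395): [(0, 69.5059) (0, 38.2442) (15, 38.4501) (15, 71.6898)]  |A|=483.7602
4. canonical 4-gon: [(0, 69.5059) (0, 38.2442) (15, 38.4501) (15, 71.6898)]
5. shoelace: 483.7602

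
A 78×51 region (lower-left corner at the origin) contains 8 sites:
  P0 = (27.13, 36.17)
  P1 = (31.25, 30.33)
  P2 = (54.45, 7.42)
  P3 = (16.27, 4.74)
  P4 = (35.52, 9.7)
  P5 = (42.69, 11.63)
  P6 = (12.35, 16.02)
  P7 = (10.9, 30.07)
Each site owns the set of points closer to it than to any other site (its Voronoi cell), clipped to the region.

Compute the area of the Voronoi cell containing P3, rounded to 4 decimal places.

Area of P3's cell: 257.1389

1. box [0,78]×[0,51]: [(0, 0) (78, 0) (78, 51) (0, 51)]
2. ⊥bis P3·P0 via (21.7,20.455): [(0, 27.953) (0, 0) (78, 0) (78, 1.0017)]  |A|=1129.2322
3. ⊥bis P3·P1 via (23.76,17.535): [(14.5536, 22.9243) (0, 27.953) (0, 0) (53.7146, 0)]  |A|=819.0934
4. ⊥bis P3·P2 via (35.36,6.08): [(35.0185, 10.9444) (14.5536, 22.9243) (0, 27.953) (0, 0) (35.7868, 0)]  |A|=720.9884
5. ⊥bis P3·P4 via (25.895,7.22): [(23.1444, 17.8954) (14.5536, 22.9243) (0, 27.953) (0, 0) (27.7553, 0)]  |A|=586.8173
6. ⊥bis P3·P5 via (29.48,8.185): [(23.1444, 17.8954) (14.5536, 22.9243) (0, 27.953) (0, 0) (27.7553, 0)]  |A|=586.8173
7. ⊥bis P3·P6 via (14.31,10.38): [(24.1956, 13.8154) (0, 5.407) (0, 0) (27.7553, 0)]  |A|=257.1389
8. ⊥bis P3·P7 via (13.585,17.405): [(24.1956, 13.8154) (0, 5.407) (0, 0) (27.7553, 0)]  |A|=257.1389
9. canonical 4-gon: [(24.1956, 13.8154) (0, 5.407) (0, 0) (27.7553, 0)]
10. shoelace: 257.1389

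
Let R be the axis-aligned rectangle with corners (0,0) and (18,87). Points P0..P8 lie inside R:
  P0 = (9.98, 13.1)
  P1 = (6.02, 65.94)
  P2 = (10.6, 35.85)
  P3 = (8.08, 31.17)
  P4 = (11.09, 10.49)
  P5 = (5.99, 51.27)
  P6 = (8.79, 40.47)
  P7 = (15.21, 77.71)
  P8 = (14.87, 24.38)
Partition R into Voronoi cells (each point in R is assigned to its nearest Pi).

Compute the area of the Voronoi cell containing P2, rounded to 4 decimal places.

1. box [0,18]×[0,87]: [(0, 0) (18, 0) (18, 87) (0, 87)]
2. ⊥bis P2·P0 via (10.29,24.475): [(0, 24.7554) (18, 24.2649) (18, 87) (0, 87)]  |A|=1124.8172
3. ⊥bis P2·P1 via (8.31,50.895): [(0, 49.6301) (0, 24.7554) (18, 24.2649) (18, 52.3699)]  |A|=476.8176
4. ⊥bis P2·P3 via (9.34,33.51): [(0, 49.6301) (0, 38.5392) (18, 28.8469) (18, 52.3699)]  |A|=311.5251
5. ⊥bis P2·P4 via (10.845,23.17): [(0, 49.6301) (0, 38.5392) (18, 28.8469) (18, 52.3699)]  |A|=311.5251
6. ⊥bis P2·P5 via (8.295,43.56): [(0, 41.0801) (0, 38.5392) (18, 28.8469) (18, 46.4614)]  |A|=181.3984
7. ⊥bis P2·P6 via (9.695,38.16): [(4.4908, 36.1211) (18, 28.8469) (18, 41.4137)]  |A|=84.8836
8. ⊥bis P2·P7 via (12.905,56.78): [(4.4908, 36.1211) (18, 28.8469) (18, 41.4137)]  |A|=84.8836
9. ⊥bis P2·P8 via (12.735,30.115): [(4.4908, 36.1211) (14.4555, 30.7555) (18, 32.075) (18, 41.4137)]  |A|=79.1626
10. canonical 4-gon: [(4.4908, 36.1211) (14.4555, 30.7555) (18, 32.075) (18, 41.4137)]
11. shoelace: 79.1626

Area of P2's cell: 79.1626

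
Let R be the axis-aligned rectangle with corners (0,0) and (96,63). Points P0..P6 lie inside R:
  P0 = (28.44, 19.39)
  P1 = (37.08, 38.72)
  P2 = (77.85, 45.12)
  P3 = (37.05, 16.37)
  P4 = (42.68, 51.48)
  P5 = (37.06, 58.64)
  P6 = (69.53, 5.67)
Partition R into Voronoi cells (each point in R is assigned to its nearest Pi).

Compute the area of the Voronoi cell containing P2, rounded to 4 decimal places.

Area of P2's cell: 1381.0044

1. box [0,96]×[0,63]: [(0, 0) (96, 0) (96, 63) (0, 63)]
2. ⊥bis P2·P0 via (53.145,32.255): [(69.9416, 0) (96, 0) (96, 63) (37.1347, 63)]  |A|=2675.0958
3. ⊥bis P2·P1 via (57.465,41.92): [(61.5011, 16.2085) (69.9416, 0) (96, 0) (96, 63) (54.1559, 63)]  |A|=2276.8718
4. ⊥bis P2·P3 via (57.45,30.745): [(59.7263, 27.5146) (79.1147, 0) (96, 0) (96, 63) (54.1559, 63)]  |A|=2117.3444
5. ⊥bis P2·P4 via (60.265,48.3): [(58.23, 37.0467) (59.7263, 27.5146) (79.1147, 0) (96, 0) (96, 63) (62.9233, 63)]  |A|=2003.5731
6. ⊥bis P2·P5 via (57.455,51.88): [(58.23, 37.0467) (59.7263, 27.5146) (79.1147, 0) (96, 0) (96, 63) (62.9233, 63)]  |A|=2003.5731
7. ⊥bis P2·P6 via (73.69,25.395): [(58.23, 37.0467) (59.5923, 28.3682) (96, 20.6898) (96, 63) (62.9233, 63)]  |A|=1381.0044
8. canonical 5-gon: [(58.23, 37.0467) (59.5923, 28.3682) (96, 20.6898) (96, 63) (62.9233, 63)]
9. shoelace: 1381.0044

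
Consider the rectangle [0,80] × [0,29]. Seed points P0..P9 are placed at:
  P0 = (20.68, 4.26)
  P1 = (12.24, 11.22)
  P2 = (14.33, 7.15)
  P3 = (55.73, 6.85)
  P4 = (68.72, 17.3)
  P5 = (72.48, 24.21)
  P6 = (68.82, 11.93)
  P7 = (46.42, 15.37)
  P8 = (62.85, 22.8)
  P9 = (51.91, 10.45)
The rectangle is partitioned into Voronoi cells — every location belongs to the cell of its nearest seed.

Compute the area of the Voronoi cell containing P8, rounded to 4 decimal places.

Area of P8's cell: 170.6335

1. box [0,80]×[0,29]: [(0, 0) (80, 0) (80, 29) (0, 29)]
2. ⊥bis P8·P0 via (41.765,13.53): [(47.7135, 0) (80, 0) (80, 29) (34.9636, 29)]  |A|=1121.1823
3. ⊥bis P8·P1 via (37.545,17.01): [(47.7135, 0) (80, 0) (80, 29) (34.9636, 29)]  |A|=1121.1823
4. ⊥bis P8·P2 via (38.59,14.975): [(47.7135, 0) (80, 0) (80, 29) (34.9636, 29)]  |A|=1121.1823
5. ⊥bis P8·P3 via (59.29,14.825): [(36.7774, 24.8745) (80, 5.5802) (80, 29) (34.9636, 29)]  |A|=599.0317
6. ⊥bis P8·P4 via (65.785,20.05): [(36.7774, 24.8745) (60.4177, 14.3216) (74.1709, 29) (34.9636, 29)]  |A|=326.9431
7. ⊥bis P8·P5 via (67.665,23.505): [(36.7774, 24.8745) (60.4177, 14.3216) (67.8484, 22.2522) (66.8604, 29) (34.9636, 29)]  |A|=302.2786
8. ⊥bis P8·P6 via (65.835,17.365): [(36.7774, 24.8745) (60.3493, 14.3521) (60.5491, 14.4619) (67.8484, 22.2522) (66.8604, 29) (34.9636, 29)]  |A|=302.2718
9. ⊥bis P8·P7 via (54.635,19.085): [(55.8713, 16.3511) (60.3493, 14.3521) (60.5491, 14.4619) (67.8484, 22.2522) (66.8604, 29) (50.1512, 29)]  |A|=174.5623
10. ⊥bis P8·P9 via (57.38,16.625): [(54.6564, 19.0376) (59.5359, 14.7152) (60.3493, 14.3521) (60.5491, 14.4619) (67.8484, 22.2522) (66.8604, 29) (50.1512, 29)]  |A|=170.6335
11. canonical 7-gon: [(54.6564, 19.0376) (59.5359, 14.7152) (60.3493, 14.3521) (60.5491, 14.4619) (67.8484, 22.2522) (66.8604, 29) (50.1512, 29)]
12. shoelace: 170.6335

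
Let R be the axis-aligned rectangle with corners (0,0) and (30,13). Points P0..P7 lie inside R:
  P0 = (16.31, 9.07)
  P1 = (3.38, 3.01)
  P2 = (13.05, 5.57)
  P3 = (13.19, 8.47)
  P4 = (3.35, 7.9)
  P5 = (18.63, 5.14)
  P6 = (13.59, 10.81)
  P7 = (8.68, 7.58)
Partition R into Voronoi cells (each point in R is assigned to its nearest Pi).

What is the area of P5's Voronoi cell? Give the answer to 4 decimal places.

Area of P5's cell: 145.3333

1. box [0,30]×[0,13]: [(0, 0) (30, 0) (30, 13) (0, 13)]
2. ⊥bis P5·P0 via (17.47,7.105): [(5.4344, 0) (30, 0) (30, 13) (27.4559, 13)]  |A|=176.213
3. ⊥bis P5·P1 via (11.005,4.075): [(11.1065, 3.3484) (11.5742, 0) (30, 0) (30, 13) (27.4559, 13)]  |A|=165.9337
4. ⊥bis P5·P2 via (15.84,5.355): [(15.9036, 6.1803) (15.4273, 0) (30, 0) (30, 13) (27.4559, 13)]  |A|=145.3333
5. ⊥bis P5·P3 via (15.91,6.805): [(15.9036, 6.1803) (15.4273, 0) (30, 0) (30, 13) (27.4559, 13)]  |A|=145.3333
6. ⊥bis P5·P4 via (10.99,6.52): [(15.9036, 6.1803) (15.4273, 0) (30, 0) (30, 13) (27.4559, 13)]  |A|=145.3333
7. ⊥bis P5·P6 via (16.11,7.975): [(15.9036, 6.1803) (15.4273, 0) (30, 0) (30, 13) (27.4559, 13)]  |A|=145.3333
8. ⊥bis P5·P7 via (13.655,6.36): [(15.9036, 6.1803) (15.4273, 0) (30, 0) (30, 13) (27.4559, 13)]  |A|=145.3333
9. canonical 5-gon: [(15.9036, 6.1803) (15.4273, 0) (30, 0) (30, 13) (27.4559, 13)]
10. shoelace: 145.3333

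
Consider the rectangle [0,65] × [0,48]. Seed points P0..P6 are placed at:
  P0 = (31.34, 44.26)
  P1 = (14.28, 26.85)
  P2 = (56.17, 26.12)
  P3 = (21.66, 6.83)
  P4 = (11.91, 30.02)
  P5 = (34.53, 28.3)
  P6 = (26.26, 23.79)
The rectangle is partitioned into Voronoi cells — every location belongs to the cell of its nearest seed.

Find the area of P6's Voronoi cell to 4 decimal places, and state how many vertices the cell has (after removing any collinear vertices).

Area of P6's cell: 229.3050 (4 vertices)

1. box [0,65]×[0,48]: [(0, 0) (65, 0) (65, 48) (0, 48)]
2. ⊥bis P6·P0 via (28.8,34.025): [(0, 41.1722) (0, 0) (65, 0) (65, 25.0413)]  |A|=2151.9406
3. ⊥bis P6·P1 via (20.27,25.32): [(22.8694, 35.4968) (13.8026, 0) (65, 0) (65, 25.0413)]  |A|=1436.1738
4. ⊥bis P6·P2 via (41.215,24.955): [(40.7393, 31.0621) (22.8694, 35.4968) (13.8026, 0) (43.159, 0)]  |A|=793.2002
5. ⊥bis P6·P3 via (23.96,15.31): [(42.355, 10.3208) (40.7393, 31.0621) (22.8694, 35.4968) (18.1179, 16.8945)]  |A|=422.7888
6. ⊥bis P6·P4 via (19.085,26.905): [(42.355, 10.3208) (40.7393, 31.0621) (22.8694, 35.4968) (18.1179, 16.8945)]  |A|=422.7888
7. ⊥bis P6·P5 via (30.395,26.045): [(38.3825, 11.3982) (25.6116, 34.8162) (22.8694, 35.4968) (18.1179, 16.8945)]  |A|=229.305
8. canonical 4-gon: [(38.3825, 11.3982) (25.6116, 34.8162) (22.8694, 35.4968) (18.1179, 16.8945)]
9. shoelace: 229.305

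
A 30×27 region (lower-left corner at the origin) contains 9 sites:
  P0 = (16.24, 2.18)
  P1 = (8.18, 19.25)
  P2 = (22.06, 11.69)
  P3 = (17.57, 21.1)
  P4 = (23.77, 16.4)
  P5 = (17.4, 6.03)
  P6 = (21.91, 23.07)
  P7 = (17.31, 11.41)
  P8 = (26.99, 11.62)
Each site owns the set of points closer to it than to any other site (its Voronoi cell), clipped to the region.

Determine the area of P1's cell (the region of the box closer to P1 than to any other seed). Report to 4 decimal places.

1. box [0,30]×[0,27]: [(0, 0) (30, 0) (30, 27) (0, 27)]
2. ⊥bis P1·P0 via (12.21,10.715): [(0, 4.9498) (30, 19.115) (30, 27) (0, 27)]  |A|=449.0291
3. ⊥bis P1·P2 via (15.12,15.47): [(0, 4.9498) (12.6409, 10.9185) (21.4, 27) (0, 27)]  |A|=311.4403
4. ⊥bis P1·P3 via (12.875,20.175): [(0, 4.9498) (12.6409, 10.9185) (14.1521, 13.6929) (11.5304, 27) (0, 27)]  |A|=245.772
5. ⊥bis P1·P4 via (15.975,17.825): [(0, 4.9498) (12.6409, 10.9185) (14.1521, 13.6929) (11.5304, 27) (0, 27)]  |A|=245.772
6. ⊥bis P1·P5 via (12.79,12.64): [(0, 4.9498) (5.4599, 7.5278) (14.0616, 13.5269) (14.1521, 13.6929) (11.5304, 27) (0, 27)]  |A|=238.8151
7. ⊥bis P1·P6 via (15.045,21.16): [(0, 4.9498) (5.4599, 7.5278) (14.0616, 13.5269) (14.1521, 13.6929) (11.5304, 27) (0, 27)]  |A|=238.8151
8. ⊥bis P1·P7 via (12.745,15.33): [(0, 4.9498) (5.4599, 7.5278) (6.919, 8.5454) (13.6272, 16.3573) (11.5304, 27) (0, 27)]  |A|=227.4605
9. ⊥bis P1·P8 via (17.585,15.435): [(0, 4.9498) (5.4599, 7.5278) (6.919, 8.5454) (13.6272, 16.3573) (11.5304, 27) (0, 27)]  |A|=227.4605
10. canonical 6-gon: [(0, 4.9498) (5.4599, 7.5278) (6.919, 8.5454) (13.6272, 16.3573) (11.5304, 27) (0, 27)]
11. shoelace: 227.4605

Area of P1's cell: 227.4605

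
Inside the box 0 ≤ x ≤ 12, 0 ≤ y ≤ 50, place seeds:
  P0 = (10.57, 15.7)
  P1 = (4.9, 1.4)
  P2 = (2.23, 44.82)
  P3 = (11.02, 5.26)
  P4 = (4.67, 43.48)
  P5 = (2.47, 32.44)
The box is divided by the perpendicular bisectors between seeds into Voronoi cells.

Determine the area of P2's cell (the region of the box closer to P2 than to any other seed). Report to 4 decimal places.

1. box [0,12]×[0,50]: [(0, 0) (12, 0) (12, 50) (0, 50)]
2. ⊥bis P2·P0 via (6.4,30.26): [(0, 28.427) (12, 31.8638) (12, 50) (0, 50)]  |A|=238.2547
3. ⊥bis P2·P1 via (3.565,23.11): [(0, 28.427) (12, 31.8638) (12, 50) (0, 50)]  |A|=238.2547
4. ⊥bis P2·P3 via (6.625,25.04): [(0, 28.427) (12, 31.8638) (12, 50) (0, 50)]  |A|=238.2547
5. ⊥bis P2·P4 via (3.45,44.15): [(0, 37.8679) (6.6627, 50) (0, 50)]  |A|=40.4163
6. ⊥bis P2·P5 via (2.35,38.63): [(0, 38.5844) (0.3977, 38.5922) (6.6627, 50) (0, 50)]  |A|=40.2738
7. canonical 4-gon: [(0, 38.5844) (0.3977, 38.5922) (6.6627, 50) (0, 50)]
8. shoelace: 40.2738

Area of P2's cell: 40.2738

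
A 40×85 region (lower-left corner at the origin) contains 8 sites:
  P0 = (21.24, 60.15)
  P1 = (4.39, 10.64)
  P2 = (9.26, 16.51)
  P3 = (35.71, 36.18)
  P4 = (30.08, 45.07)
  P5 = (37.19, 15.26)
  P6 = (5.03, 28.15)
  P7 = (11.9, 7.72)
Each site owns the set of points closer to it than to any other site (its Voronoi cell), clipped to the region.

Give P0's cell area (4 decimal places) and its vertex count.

Area of P0's cell: 1348.1606 (5 vertices)

1. box [0,40]×[0,85]: [(0, 0) (40, 0) (40, 85) (0, 85)]
2. ⊥bis P0·P1 via (12.815,35.395): [(0, 39.7564) (40, 26.143) (40, 85) (0, 85)]  |A|=2082.0124
3. ⊥bis P0·P2 via (15.25,38.33): [(0, 42.5164) (40, 31.5357) (40, 85) (0, 85)]  |A|=1918.9586
4. ⊥bis P0·P3 via (28.475,48.165): [(0, 42.5164) (13.1417, 38.9088) (40, 55.1223) (40, 85) (0, 85)]  |A|=1602.2104
5. ⊥bis P0·P4 via (25.66,52.61): [(0, 42.5164) (5.7492, 40.9381) (40, 61.0162) (40, 85) (0, 85)]  |A|=1414.0923
6. ⊥bis P0·P5 via (29.215,37.705): [(0, 42.5164) (5.7492, 40.9381) (40, 61.0162) (40, 85) (0, 85)]  |A|=1414.0923
7. ⊥bis P0·P6 via (13.135,44.15): [(0, 50.8037) (12.1121, 44.6681) (40, 61.0162) (40, 85) (0, 85)]  |A|=1348.1606
8. ⊥bis P0·P7 via (16.57,33.935): [(0, 50.8037) (12.1121, 44.6681) (40, 61.0162) (40, 85) (0, 85)]  |A|=1348.1606
9. canonical 5-gon: [(0, 50.8037) (12.1121, 44.6681) (40, 61.0162) (40, 85) (0, 85)]
10. shoelace: 1348.1606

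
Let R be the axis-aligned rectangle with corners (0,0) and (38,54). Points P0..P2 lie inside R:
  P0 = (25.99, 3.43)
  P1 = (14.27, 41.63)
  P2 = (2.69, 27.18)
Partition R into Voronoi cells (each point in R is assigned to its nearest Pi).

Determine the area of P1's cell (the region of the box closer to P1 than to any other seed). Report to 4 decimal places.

Area of P1's cell: 930.4897

1. box [0,38]×[0,54]: [(0, 0) (38, 0) (38, 54) (0, 54)]
2. ⊥bis P1·P0 via (20.13,22.53): [(0, 16.354) (38, 28.0126) (38, 54) (0, 54)]  |A|=1209.0343
3. ⊥bis P1·P2 via (8.48,34.405): [(0, 41.2007) (22.421, 23.2329) (38, 28.0126) (38, 54) (0, 54)]  |A|=930.4897
4. canonical 5-gon: [(0, 41.2007) (22.421, 23.2329) (38, 28.0126) (38, 54) (0, 54)]
5. shoelace: 930.4897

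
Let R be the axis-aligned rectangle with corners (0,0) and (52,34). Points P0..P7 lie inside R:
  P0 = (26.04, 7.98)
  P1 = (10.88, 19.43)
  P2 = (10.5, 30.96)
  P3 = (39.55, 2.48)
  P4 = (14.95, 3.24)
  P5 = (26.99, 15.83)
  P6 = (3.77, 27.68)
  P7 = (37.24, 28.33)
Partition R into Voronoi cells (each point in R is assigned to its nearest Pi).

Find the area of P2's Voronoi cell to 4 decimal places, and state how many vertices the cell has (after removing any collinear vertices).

1. box [0,52]×[0,34]: [(0, 0) (52, 0) (52, 34) (0, 34)]
2. ⊥bis P2·P0 via (18.27,19.47): [(0, 7.1151) (39.7564, 34) (0, 34)]  |A|=534.4242
3. ⊥bis P2·P1 via (10.69,25.195): [(0, 24.8427) (27.558, 25.7509) (39.7564, 34) (0, 34)]  |A|=290.1556
4. ⊥bis P2·P3 via (25.025,16.72): [(0, 24.8427) (27.558, 25.7509) (39.7564, 34) (0, 34)]  |A|=290.1556
5. ⊥bis P2·P4 via (12.725,17.1): [(0, 24.8427) (27.558, 25.7509) (39.7564, 34) (0, 34)]  |A|=290.1556
6. ⊥bis P2·P5 via (18.745,23.395): [(0, 24.8427) (20.6992, 25.5249) (28.4754, 34) (0, 34)]  |A|=215.4407
7. ⊥bis P2·P6 via (7.135,29.32): [(9.1698, 25.1449) (20.6992, 25.5249) (28.4754, 34) (4.8541, 34)]  |A|=151.9634
8. ⊥bis P2·P7 via (23.87,29.645): [(9.1698, 25.1449) (20.6992, 25.5249) (23.7968, 28.9009) (24.2983, 34) (4.8541, 34)]  |A|=141.3139
9. canonical 5-gon: [(9.1698, 25.1449) (20.6992, 25.5249) (23.7968, 28.9009) (24.2983, 34) (4.8541, 34)]
10. shoelace: 141.3139

Area of P2's cell: 141.3139 (5 vertices)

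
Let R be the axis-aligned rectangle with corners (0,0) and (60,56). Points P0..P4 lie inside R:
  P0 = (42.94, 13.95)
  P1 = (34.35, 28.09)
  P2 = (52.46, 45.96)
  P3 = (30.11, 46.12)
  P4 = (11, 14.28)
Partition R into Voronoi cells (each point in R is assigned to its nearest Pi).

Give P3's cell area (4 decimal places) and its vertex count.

Area of P3's cell: 791.4397 (5 vertices)

1. box [0,60]×[0,56]: [(0, 0) (60, 0) (60, 56) (0, 56)]
2. ⊥bis P3·P0 via (36.525,30.035): [(0, 15.4681) (60, 39.3973) (60, 56) (0, 56)]  |A|=1714.0376
3. ⊥bis P3·P1 via (32.23,37.105): [(0, 29.5257) (60, 43.6355) (60, 56) (0, 56)]  |A|=1165.1649
4. ⊥bis P3·P2 via (41.285,46.04): [(0, 29.5257) (41.2362, 39.2229) (41.3563, 56) (0, 56)]  |A|=892.769
5. ⊥bis P3·P4 via (20.555,30.2): [(0, 42.5369) (15.5757, 33.1885) (41.2362, 39.2229) (41.3563, 56) (0, 56)]  |A|=791.4397
6. canonical 5-gon: [(0, 42.5369) (15.5757, 33.1885) (41.2362, 39.2229) (41.3563, 56) (0, 56)]
7. shoelace: 791.4397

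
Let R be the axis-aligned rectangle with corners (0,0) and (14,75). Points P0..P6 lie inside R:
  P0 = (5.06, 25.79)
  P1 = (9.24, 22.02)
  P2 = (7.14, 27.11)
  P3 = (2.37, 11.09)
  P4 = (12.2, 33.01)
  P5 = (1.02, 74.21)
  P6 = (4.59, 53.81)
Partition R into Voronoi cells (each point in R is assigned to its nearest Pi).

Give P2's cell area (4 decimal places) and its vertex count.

Area of P2's cell: 60.3615 (4 vertices)

1. box [0,14]×[0,75]: [(0, 0) (14, 0) (14, 75) (0, 75)]
2. ⊥bis P2·P0 via (6.1,26.45): [(0, 36.0621) (14, 14.0015) (14, 75) (0, 75)]  |A|=699.5545
3. ⊥bis P2·P1 via (8.19,24.565): [(0, 36.0621) (7.4817, 24.2728) (14, 26.9621) (14, 75) (0, 75)]  |A|=657.3142
4. ⊥bis P2·P3 via (4.755,19.1): [(0, 36.0621) (7.4817, 24.2728) (14, 26.9621) (14, 75) (0, 75)]  |A|=657.3142
5. ⊥bis P2·P4 via (9.67,30.06): [(0, 38.3533) (0, 36.0621) (7.4817, 24.2728) (13.5154, 26.7621)]  |A|=60.3615
6. ⊥bis P2·P5 via (4.08,50.66): [(0, 38.3533) (0, 36.0621) (7.4817, 24.2728) (13.5154, 26.7621)]  |A|=60.3615
7. ⊥bis P2·P6 via (5.865,40.46): [(0, 38.3533) (0, 36.0621) (7.4817, 24.2728) (13.5154, 26.7621)]  |A|=60.3615
8. canonical 4-gon: [(0, 38.3533) (0, 36.0621) (7.4817, 24.2728) (13.5154, 26.7621)]
9. shoelace: 60.3615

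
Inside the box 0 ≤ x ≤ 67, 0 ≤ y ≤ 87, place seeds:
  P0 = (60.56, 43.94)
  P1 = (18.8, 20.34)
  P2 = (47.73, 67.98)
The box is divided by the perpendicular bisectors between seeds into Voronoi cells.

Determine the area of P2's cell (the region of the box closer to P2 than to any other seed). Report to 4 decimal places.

1. box [0,67]×[0,87]: [(0, 0) (67, 0) (67, 87) (0, 87)]
2. ⊥bis P2·P0 via (54.145,55.96): [(0, 27.0631) (67, 62.8206) (67, 87) (0, 87)]  |A|=2817.8933
3. ⊥bis P2·P1 via (33.265,44.16): [(0, 64.3606) (32.6896, 44.5094) (67, 62.8206) (67, 87) (0, 87)]  |A|=2208.2734
4. canonical 5-gon: [(0, 64.3606) (32.6896, 44.5094) (67, 62.8206) (67, 87) (0, 87)]
5. shoelace: 2208.2734

Area of P2's cell: 2208.2734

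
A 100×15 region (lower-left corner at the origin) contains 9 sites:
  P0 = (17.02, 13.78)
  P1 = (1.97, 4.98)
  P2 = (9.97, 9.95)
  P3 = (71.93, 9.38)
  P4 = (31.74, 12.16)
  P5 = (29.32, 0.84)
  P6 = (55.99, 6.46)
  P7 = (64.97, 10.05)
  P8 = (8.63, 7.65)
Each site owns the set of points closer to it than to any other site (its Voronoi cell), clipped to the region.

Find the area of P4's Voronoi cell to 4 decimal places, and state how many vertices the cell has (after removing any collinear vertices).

1. box [0,100]×[0,15]: [(0, 0) (100, 0) (100, 15) (0, 15)]
2. ⊥bis P4·P0 via (24.38,12.97): [(22.9526, 0) (100, 0) (100, 15) (24.6034, 15)]  |A|=1143.33
3. ⊥bis P4·P1 via (16.855,8.57): [(22.9526, 0) (100, 0) (100, 15) (24.6034, 15)]  |A|=1143.33
4. ⊥bis P4·P2 via (20.855,11.055): [(22.9526, 0) (100, 0) (100, 15) (24.6034, 15)]  |A|=1143.33
5. ⊥bis P4·P3 via (51.835,10.77): [(22.9526, 0) (51.09, 0) (52.1276, 15) (24.6034, 15)]  |A|=417.4621
6. ⊥bis P4·P5 via (30.53,6.5): [(23.8257, 7.9333) (51.2335, 2.074) (52.1276, 15) (24.6034, 15)]  |A|=277.0094
7. ⊥bis P4·P6 via (43.865,9.31): [(23.8257, 7.9333) (42.5981, 3.9201) (45.2024, 15) (24.6034, 15)]  |A|=182.0084
8. ⊥bis P4·P7 via (48.355,11.105): [(23.8257, 7.9333) (42.5981, 3.9201) (45.2024, 15) (24.6034, 15)]  |A|=182.0084
9. ⊥bis P4·P8 via (20.185,9.905): [(23.8257, 7.9333) (42.5981, 3.9201) (45.2024, 15) (24.6034, 15)]  |A|=182.0084
10. canonical 4-gon: [(23.8257, 7.9333) (42.5981, 3.9201) (45.2024, 15) (24.6034, 15)]
11. shoelace: 182.0084

Area of P4's cell: 182.0084 (4 vertices)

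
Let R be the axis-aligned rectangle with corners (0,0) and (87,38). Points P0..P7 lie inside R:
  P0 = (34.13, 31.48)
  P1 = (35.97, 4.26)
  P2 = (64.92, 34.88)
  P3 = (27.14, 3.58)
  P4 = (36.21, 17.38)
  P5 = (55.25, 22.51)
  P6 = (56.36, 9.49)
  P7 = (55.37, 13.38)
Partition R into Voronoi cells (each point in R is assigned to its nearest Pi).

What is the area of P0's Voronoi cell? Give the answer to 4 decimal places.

1. box [0,87]×[0,38]: [(0, 0) (87, 0) (87, 38) (0, 38)]
2. ⊥bis P0·P1 via (35.05,17.87): [(0, 15.5007) (87, 21.3817) (87, 38) (0, 38)]  |A|=1701.6158
3. ⊥bis P0·P2 via (49.525,33.18): [(0, 15.5007) (51.0958, 18.9547) (48.9927, 38) (0, 38)]  |A|=1041.3519
4. ⊥bis P0·P3 via (30.635,17.53): [(0, 25.2052) (30.5044, 17.5627) (51.0958, 18.9547) (48.9927, 38) (0, 38)]  |A|=893.3369
5. ⊥bis P0·P4 via (35.17,24.43): [(0, 25.2052) (14.9814, 21.4518) (50.2456, 26.6539) (48.9927, 38) (0, 38)]  |A|=704.5265
6. ⊥bis P0·P5 via (44.69,26.995): [(0, 25.2052) (14.9814, 21.4518) (44.1641, 25.7568) (49.0694, 37.3063) (48.9927, 38) (0, 38)]  |A|=671.6076
7. ⊥bis P0·P6 via (45.245,20.485): [(0, 25.2052) (14.9814, 21.4518) (44.1641, 25.7568) (49.0694, 37.3063) (48.9927, 38) (0, 38)]  |A|=671.6076
8. ⊥bis P0·P7 via (44.75,22.43): [(0, 25.2052) (14.9814, 21.4518) (44.1641, 25.7568) (49.0694, 37.3063) (48.9927, 38) (0, 38)]  |A|=671.6076
9. canonical 6-gon: [(0, 25.2052) (14.9814, 21.4518) (44.1641, 25.7568) (49.0694, 37.3063) (48.9927, 38) (0, 38)]
10. shoelace: 671.6076

Area of P0's cell: 671.6076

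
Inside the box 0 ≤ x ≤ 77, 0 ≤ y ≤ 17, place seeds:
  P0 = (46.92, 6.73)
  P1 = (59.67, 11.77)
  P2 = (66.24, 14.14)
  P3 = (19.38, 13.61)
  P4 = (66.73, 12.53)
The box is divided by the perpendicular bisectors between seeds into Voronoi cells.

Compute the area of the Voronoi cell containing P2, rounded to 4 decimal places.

Area of P2's cell: 39.4188

1. box [0,77]×[0,17]: [(0, 0) (77, 0) (77, 17) (0, 17)]
2. ⊥bis P2·P0 via (56.58,10.435): [(60.5822, 0) (77, 0) (77, 17) (54.0621, 17)]  |A|=334.5234
3. ⊥bis P2·P1 via (62.955,12.955): [(67.6283, 0) (77, 0) (77, 17) (61.4958, 17)]  |A|=211.4451
4. ⊥bis P2·P3 via (42.81,13.875): [(67.6283, 0) (77, 0) (77, 17) (61.4958, 17)]  |A|=211.4451
5. ⊥bis P2·P4 via (66.485,13.335): [(63.1807, 12.3293) (77, 16.5352) (77, 17) (61.4958, 17)]  |A|=39.4188
6. canonical 4-gon: [(63.1807, 12.3293) (77, 16.5352) (77, 17) (61.4958, 17)]
7. shoelace: 39.4188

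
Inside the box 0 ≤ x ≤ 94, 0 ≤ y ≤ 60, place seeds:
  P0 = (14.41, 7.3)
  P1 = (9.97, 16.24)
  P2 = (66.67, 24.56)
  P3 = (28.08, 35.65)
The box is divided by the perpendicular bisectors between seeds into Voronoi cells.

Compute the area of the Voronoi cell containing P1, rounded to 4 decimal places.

1. box [0,94]×[0,60]: [(0, 0) (94, 0) (94, 60) (0, 60)]
2. ⊥bis P1·P0 via (12.19,11.77): [(0, 5.7159) (94, 52.4005) (94, 60) (0, 60)]  |A|=2908.5303
3. ⊥bis P1·P2 via (38.32,20.4): [(0, 5.7159) (37.7254, 24.452) (32.5092, 60) (0, 60)]  |A|=1601.7634
4. ⊥bis P1·P3 via (19.025,25.945): [(0, 43.6958) (0, 5.7159) (26.5655, 18.9095)]  |A|=504.4775
5. canonical 3-gon: [(0, 43.6958) (0, 5.7159) (26.5655, 18.9095)]
6. shoelace: 504.4775

Area of P1's cell: 504.4775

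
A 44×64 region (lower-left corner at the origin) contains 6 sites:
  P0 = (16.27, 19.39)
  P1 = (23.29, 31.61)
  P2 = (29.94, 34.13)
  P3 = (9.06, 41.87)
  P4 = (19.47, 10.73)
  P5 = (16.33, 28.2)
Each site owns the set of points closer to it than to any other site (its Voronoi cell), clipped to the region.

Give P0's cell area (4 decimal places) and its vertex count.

1. box [0,44]×[0,64]: [(0, 0) (44, 0) (44, 64) (0, 64)]
2. ⊥bis P0·P1 via (19.78,25.5): [(0, 36.863) (0, 0) (44, 0) (44, 11.5864)]  |A|=1065.886
3. ⊥bis P0·P2 via (23.105,26.76): [(32.087, 18.43) (0, 36.863) (0, 0) (44, 0) (44, 7.3818)]  |A|=1040.8413
4. ⊥bis P0·P3 via (12.665,30.63): [(32.087, 18.43) (11.5003, 30.2564) (0, 26.568) (0, 0) (44, 0) (44, 7.3818)]  |A|=981.6436
5. ⊥bis P0·P4 via (17.87,15.06): [(30.0919, 19.5762) (11.5003, 30.2564) (0, 26.568) (0, 8.4568)]  |A|=368.2002
6. ⊥bis P0·P5 via (16.3,23.795): [(30.0919, 19.5762) (22.8253, 23.7506) (0, 23.906) (0, 8.4568)]  |A|=279.5245
7. canonical 4-gon: [(30.0919, 19.5762) (22.8253, 23.7506) (0, 23.906) (0, 8.4568)]
8. shoelace: 279.5245

Area of P0's cell: 279.5245 (4 vertices)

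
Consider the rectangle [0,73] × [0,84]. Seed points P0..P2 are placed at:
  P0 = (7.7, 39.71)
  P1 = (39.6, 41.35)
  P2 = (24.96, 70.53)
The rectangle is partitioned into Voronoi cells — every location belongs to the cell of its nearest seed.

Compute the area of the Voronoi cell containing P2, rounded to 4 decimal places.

Area of P2's cell: 1610.6751

1. box [0,73]×[0,84]: [(0, 0) (73, 0) (73, 84) (0, 84)]
2. ⊥bis P2·P0 via (16.33,55.12): [(0, 64.2652) (73, 23.3833) (73, 84) (0, 84)]  |A|=2932.8278
3. ⊥bis P2·P1 via (32.28,55.94): [(0, 64.2652) (23.0947, 51.3316) (73, 76.3698) (73, 84) (0, 84)]  |A|=1610.6751
4. canonical 5-gon: [(0, 64.2652) (23.0947, 51.3316) (73, 76.3698) (73, 84) (0, 84)]
5. shoelace: 1610.6751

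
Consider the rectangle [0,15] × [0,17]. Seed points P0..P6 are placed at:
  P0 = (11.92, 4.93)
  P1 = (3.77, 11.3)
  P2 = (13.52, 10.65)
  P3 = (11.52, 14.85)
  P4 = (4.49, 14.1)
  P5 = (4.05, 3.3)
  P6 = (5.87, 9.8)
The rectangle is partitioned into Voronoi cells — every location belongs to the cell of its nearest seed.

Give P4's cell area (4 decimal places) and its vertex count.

1. box [0,15]×[0,17]: [(0, 0) (15, 0) (15, 17) (0, 17)]
2. ⊥bis P4·P0 via (8.205,9.515): [(0, 2.8669) (15, 15.0207) (15, 17) (0, 17)]  |A|=120.8434
3. ⊥bis P4·P1 via (4.13,12.7): [(0, 13.762) (10.2072, 11.1373) (15, 15.0207) (15, 17) (0, 17)]  |A|=65.2391
4. ⊥bis P4·P2 via (9.005,12.375): [(0, 13.762) (8.682, 11.5295) (10.772, 17) (0, 17)]  |A|=43.5203
5. ⊥bis P4·P3 via (8.005,14.475): [(0, 13.762) (8.309, 11.6254) (7.7356, 17) (0, 17)]  |A|=34.2402
6. ⊥bis P4·P5 via (4.27,8.7): [(0, 13.762) (8.309, 11.6254) (7.7356, 17) (0, 17)]  |A|=34.2402
7. ⊥bis P4·P6 via (5.18,11.95): [(0, 13.762) (6.0103, 12.2165) (8.1719, 12.9102) (7.7356, 17) (0, 17)]  |A|=32.8041
8. canonical 5-gon: [(0, 13.762) (6.0103, 12.2165) (8.1719, 12.9102) (7.7356, 17) (0, 17)]
9. shoelace: 32.8041

Area of P4's cell: 32.8041 (5 vertices)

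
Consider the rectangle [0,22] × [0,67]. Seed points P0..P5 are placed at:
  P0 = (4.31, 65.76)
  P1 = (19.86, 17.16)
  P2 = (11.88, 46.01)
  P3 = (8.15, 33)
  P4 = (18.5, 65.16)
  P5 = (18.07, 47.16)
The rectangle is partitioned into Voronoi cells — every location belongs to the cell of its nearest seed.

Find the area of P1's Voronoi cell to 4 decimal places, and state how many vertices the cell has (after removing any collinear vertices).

1. box [0,22]×[0,67]: [(0, 0) (22, 0) (22, 67) (0, 67)]
2. ⊥bis P1·P0 via (12.085,41.46): [(0, 37.5933) (0, 0) (22, 0) (22, 44.6324)]  |A|=904.4826
3. ⊥bis P1·P2 via (15.87,31.585): [(0, 27.1953) (0, 0) (22, 0) (22, 33.2806)]  |A|=665.2347
4. ⊥bis P1·P3 via (14.005,25.08): [(0, 14.7266) (0, 0) (22, 0) (22, 30.9904)]  |A|=502.887
5. ⊥bis P1·P4 via (19.18,41.16): [(0, 14.7266) (0, 0) (22, 0) (22, 30.9904)]  |A|=502.887
6. ⊥bis P1·P5 via (18.965,32.16): [(0, 14.7266) (0, 0) (22, 0) (22, 30.9904)]  |A|=502.887
7. canonical 4-gon: [(0, 14.7266) (0, 0) (22, 0) (22, 30.9904)]
8. shoelace: 502.887

Area of P1's cell: 502.8870 (4 vertices)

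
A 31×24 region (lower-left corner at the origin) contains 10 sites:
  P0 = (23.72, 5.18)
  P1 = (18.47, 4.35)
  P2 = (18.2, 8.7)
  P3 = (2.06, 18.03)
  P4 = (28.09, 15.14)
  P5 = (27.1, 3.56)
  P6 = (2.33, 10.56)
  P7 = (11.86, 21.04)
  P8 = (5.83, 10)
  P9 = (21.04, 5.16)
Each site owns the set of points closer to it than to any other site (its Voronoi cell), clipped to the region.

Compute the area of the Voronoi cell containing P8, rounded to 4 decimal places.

Area of P8's cell: 115.7623

1. box [0,31]×[0,24]: [(0, 0) (31, 0) (31, 24) (0, 24)]
2. ⊥bis P8·P0 via (14.775,7.59): [(0, 0) (12.7301, 0) (19.1963, 24) (0, 24)]  |A|=383.1159
3. ⊥bis P8·P1 via (12.15,7.175): [(0, 0) (8.9428, 0) (18.4764, 21.3283) (19.1963, 24) (0, 24)]  |A|=342.7281
4. ⊥bis P8·P2 via (12.015,9.35): [(0, 0) (8.9428, 0) (11.6747, 6.1116) (13.5546, 24) (0, 24)]  |A|=288.6586
5. ⊥bis P8·P3 via (3.945,14.015): [(0, 12.1629) (0, 0) (8.9428, 0) (11.6747, 6.1116) (12.9495, 18.2425)]  |A|=172.9958
6. ⊥bis P8·P4 via (16.96,12.57): [(0, 12.1629) (0, 0) (8.9428, 0) (11.6747, 6.1116) (12.9495, 18.2425)]  |A|=172.9958
7. ⊥bis P8·P5 via (16.465,6.78): [(0, 12.1629) (0, 0) (8.9428, 0) (11.6747, 6.1116) (12.9495, 18.2425)]  |A|=172.9958
8. ⊥bis P8·P6 via (4.08,10.28): [(4.7371, 14.3869) (2.4352, 0) (8.9428, 0) (11.6747, 6.1116) (12.9495, 18.2425)]  |A|=126.67
9. ⊥bis P8·P7 via (8.845,15.52): [(8.0618, 15.9478) (4.7371, 14.3869) (2.4352, 0) (8.9428, 0) (11.6747, 6.1116) (12.4561, 13.5476)]  |A|=115.7623
10. ⊥bis P8·P9 via (13.435,7.58): [(8.0618, 15.9478) (4.7371, 14.3869) (2.4352, 0) (8.9428, 0) (11.6747, 6.1116) (12.4561, 13.5476)]  |A|=115.7623
11. canonical 6-gon: [(8.0618, 15.9478) (4.7371, 14.3869) (2.4352, 0) (8.9428, 0) (11.6747, 6.1116) (12.4561, 13.5476)]
12. shoelace: 115.7623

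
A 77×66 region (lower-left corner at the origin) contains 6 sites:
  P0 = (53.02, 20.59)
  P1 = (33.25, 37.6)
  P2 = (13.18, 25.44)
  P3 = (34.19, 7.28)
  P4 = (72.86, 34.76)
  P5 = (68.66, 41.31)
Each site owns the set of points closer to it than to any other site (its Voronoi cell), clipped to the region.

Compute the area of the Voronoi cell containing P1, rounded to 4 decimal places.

Area of P1's cell: 1400.2279

1. box [0,77]×[0,66]: [(0, 0) (77, 0) (77, 66) (0, 66)]
2. ⊥bis P1·P0 via (43.135,29.095): [(0, 0) (18.1018, 0) (74.8879, 66) (0, 66)]  |A|=3068.6595
3. ⊥bis P1·P2 via (23.215,31.52): [(32.3083, 16.5116) (74.8879, 66) (2.3243, 66)]  |A|=1795.5286
4. ⊥bis P1·P3 via (33.72,22.44): [(28.8086, 22.2877) (37.5102, 22.5575) (74.8879, 66) (2.3243, 66)]  |A|=1769.9258
5. ⊥bis P1·P4 via (53.055,36.18): [(28.8086, 22.2877) (37.5102, 22.5575) (53.4026, 41.0286) (55.1931, 66) (2.3243, 66)]  |A|=1524.023
6. ⊥bis P1·P5 via (50.955,39.455): [(28.8086, 22.2877) (37.5102, 22.5575) (51.0737, 38.3218) (48.1738, 66) (2.3243, 66)]  |A|=1400.2279
7. canonical 5-gon: [(28.8086, 22.2877) (37.5102, 22.5575) (51.0737, 38.3218) (48.1738, 66) (2.3243, 66)]
8. shoelace: 1400.2279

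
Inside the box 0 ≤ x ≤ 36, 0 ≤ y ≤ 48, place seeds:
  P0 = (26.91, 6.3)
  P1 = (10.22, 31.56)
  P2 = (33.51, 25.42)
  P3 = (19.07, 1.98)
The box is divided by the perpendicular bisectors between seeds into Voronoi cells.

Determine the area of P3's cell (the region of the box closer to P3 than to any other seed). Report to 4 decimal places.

1. box [0,36]×[0,48]: [(0, 0) (36, 0) (36, 48) (0, 48)]
2. ⊥bis P3·P0 via (22.99,4.14): [(0, 45.8626) (0, 0) (25.2712, 0)]  |A|=579.5019
3. ⊥bis P3·P1 via (14.645,16.77): [(15.8345, 17.1259) (0, 12.3884) (0, 0) (25.2712, 0)]  |A|=314.4781
4. ⊥bis P3·P2 via (26.29,13.7): [(15.8345, 17.1259) (0, 12.3884) (0, 0) (25.2712, 0)]  |A|=314.4781
5. canonical 4-gon: [(15.8345, 17.1259) (0, 12.3884) (0, 0) (25.2712, 0)]
6. shoelace: 314.4781

Area of P3's cell: 314.4781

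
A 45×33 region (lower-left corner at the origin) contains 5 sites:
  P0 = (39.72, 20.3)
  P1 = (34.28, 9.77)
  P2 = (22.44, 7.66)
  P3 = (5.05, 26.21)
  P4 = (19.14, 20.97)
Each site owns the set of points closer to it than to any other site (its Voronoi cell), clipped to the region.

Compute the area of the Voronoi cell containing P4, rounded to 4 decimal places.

1. box [0,45]×[0,33]: [(0, 0) (45, 0) (45, 33) (0, 33)]
2. ⊥bis P4·P0 via (29.43,20.635): [(0, 0) (28.7582, 0) (29.8326, 33) (0, 33)]  |A|=966.7476
3. ⊥bis P4·P1 via (26.71,15.37): [(0, 0) (15.3399, 0) (29.3759, 18.9737) (29.8326, 33) (0, 33)]  |A|=839.4493
4. ⊥bis P4·P2 via (20.79,14.315): [(0, 9.1605) (27.0839, 15.8755) (29.3759, 18.9737) (29.8326, 33) (0, 33)]  |A|=593.635
5. ⊥bis P4·P3 via (12.095,23.59): [(7.4122, 10.9982) (27.0839, 15.8755) (29.3759, 18.9737) (29.8326, 33) (15.5945, 33)]  |A|=333.7296
6. canonical 5-gon: [(7.4122, 10.9982) (27.0839, 15.8755) (29.3759, 18.9737) (29.8326, 33) (15.5945, 33)]
7. shoelace: 333.7296

Area of P4's cell: 333.7296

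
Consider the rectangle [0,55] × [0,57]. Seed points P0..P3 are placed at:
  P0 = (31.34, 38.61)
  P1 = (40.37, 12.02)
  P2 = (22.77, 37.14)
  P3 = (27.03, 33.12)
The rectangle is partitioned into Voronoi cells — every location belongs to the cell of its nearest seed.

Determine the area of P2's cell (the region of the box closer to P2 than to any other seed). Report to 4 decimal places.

Area of P2's cell: 886.3908

1. box [0,55]×[0,57]: [(0, 0) (55, 0) (55, 57) (0, 57)]
2. ⊥bis P2·P0 via (27.055,37.875): [(0, 0) (33.5516, 0) (23.7745, 57) (0, 57)]  |A|=1633.7956
3. ⊥bis P2·P1 via (31.57,24.58): [(0, 2.4609) (29.5752, 23.1824) (23.7745, 57) (0, 57)]  |A|=1208.5015
4. ⊥bis P2·P3 via (24.9,35.13): [(0, 8.7434) (27.122, 37.4846) (23.7745, 57) (0, 57)]  |A|=886.3908
5. canonical 4-gon: [(0, 8.7434) (27.122, 37.4846) (23.7745, 57) (0, 57)]
6. shoelace: 886.3908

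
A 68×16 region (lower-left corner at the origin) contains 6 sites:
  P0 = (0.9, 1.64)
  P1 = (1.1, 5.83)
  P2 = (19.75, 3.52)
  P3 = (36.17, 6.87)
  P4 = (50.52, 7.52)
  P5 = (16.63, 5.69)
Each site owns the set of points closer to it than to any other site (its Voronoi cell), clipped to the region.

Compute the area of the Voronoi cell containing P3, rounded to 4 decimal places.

1. box [0,68]×[0,16]: [(0, 0) (68, 0) (68, 16) (0, 16)]
2. ⊥bis P3·P0 via (18.535,4.255): [(19.166, 0) (68, 0) (68, 16) (16.7934, 16)]  |A|=800.3252
3. ⊥bis P3·P1 via (18.635,6.35): [(18.7377, 2.8883) (19.166, 0) (68, 0) (68, 16) (18.3488, 16)]  |A|=790.1281
4. ⊥bis P3·P2 via (27.96,5.195): [(29.0199, 0) (68, 0) (68, 16) (25.7556, 16)]  |A|=649.7964
5. ⊥bis P3·P4 via (43.345,7.195): [(29.0199, 0) (43.6709, 0) (42.9462, 16) (25.7556, 16)]  |A|=254.733
6. ⊥bis P3·P5 via (26.4,6.28): [(25.8372, 15.6) (29.0199, 0) (43.6709, 0) (42.9462, 16) (25.813, 16)]  |A|=254.7215
7. canonical 5-gon: [(25.8372, 15.6) (29.0199, 0) (43.6709, 0) (42.9462, 16) (25.813, 16)]
8. shoelace: 254.7215

Area of P3's cell: 254.7215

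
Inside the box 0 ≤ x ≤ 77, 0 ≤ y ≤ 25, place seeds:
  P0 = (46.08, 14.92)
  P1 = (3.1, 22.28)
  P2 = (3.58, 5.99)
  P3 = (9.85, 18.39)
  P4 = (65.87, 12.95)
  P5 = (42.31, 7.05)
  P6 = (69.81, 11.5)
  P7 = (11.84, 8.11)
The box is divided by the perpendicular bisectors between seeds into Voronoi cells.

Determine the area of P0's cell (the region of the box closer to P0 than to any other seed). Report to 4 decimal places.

Area of P0's cell: 362.1595

1. box [0,77]×[0,25]: [(0, 0) (77, 0) (77, 25) (0, 25)]
2. ⊥bis P0·P1 via (24.59,18.6): [(21.4049, 0) (77, 0) (77, 25) (25.686, 25)]  |A|=1336.3645
3. ⊥bis P0·P2 via (24.83,10.455): [(23.9293, 14.7417) (27.0268, 0) (77, 0) (77, 25) (25.686, 25)]  |A|=1294.9264
4. ⊥bis P0·P3 via (27.965,16.655): [(26.5755, 2.1476) (27.0268, 0) (77, 0) (77, 25) (28.7643, 25)]  |A|=1235.1184
5. ⊥bis P0·P4 via (55.975,13.935): [(26.5755, 2.1476) (27.0268, 0) (54.5878, 0) (57.0765, 25) (28.7643, 25)]  |A|=705.9222
6. ⊥bis P0·P5 via (44.195,10.985): [(28.1577, 18.6674) (55.1585, 5.7331) (57.0765, 25) (28.7643, 25)]  |A|=362.1595
7. ⊥bis P0·P6 via (57.945,13.21): [(28.1577, 18.6674) (55.1585, 5.7331) (57.0765, 25) (28.7643, 25)]  |A|=362.1595
8. ⊥bis P0·P7 via (28.96,11.515): [(28.1577, 18.6674) (55.1585, 5.7331) (57.0765, 25) (28.7643, 25)]  |A|=362.1595
9. canonical 4-gon: [(28.1577, 18.6674) (55.1585, 5.7331) (57.0765, 25) (28.7643, 25)]
10. shoelace: 362.1595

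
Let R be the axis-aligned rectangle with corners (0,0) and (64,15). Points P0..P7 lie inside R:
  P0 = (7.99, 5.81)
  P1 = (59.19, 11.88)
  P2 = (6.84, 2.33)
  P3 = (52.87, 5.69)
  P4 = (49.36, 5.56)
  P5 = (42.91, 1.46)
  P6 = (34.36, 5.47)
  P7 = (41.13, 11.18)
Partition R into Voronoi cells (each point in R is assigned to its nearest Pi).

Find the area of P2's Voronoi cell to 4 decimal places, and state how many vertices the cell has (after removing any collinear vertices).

Area of P2's cell: 64.3272 (3 vertices)

1. box [0,64]×[0,15]: [(0, 0) (64, 0) (64, 15) (0, 15)]
2. ⊥bis P2·P0 via (7.415,4.07): [(0, 6.5204) (0, 0) (19.7312, 0)]  |A|=64.3272
3. ⊥bis P2·P1 via (33.015,7.105): [(0, 6.5204) (0, 0) (19.7312, 0)]  |A|=64.3272
4. ⊥bis P2·P3 via (29.855,4.01): [(0, 6.5204) (0, 0) (19.7312, 0)]  |A|=64.3272
5. ⊥bis P2·P4 via (28.1,3.945): [(0, 6.5204) (0, 0) (19.7312, 0)]  |A|=64.3272
6. ⊥bis P2·P5 via (24.875,1.895): [(0, 6.5204) (0, 0) (19.7312, 0)]  |A|=64.3272
7. ⊥bis P2·P6 via (20.6,3.9): [(0, 6.5204) (0, 0) (19.7312, 0)]  |A|=64.3272
8. ⊥bis P2·P7 via (23.985,6.755): [(0, 6.5204) (0, 0) (19.7312, 0)]  |A|=64.3272
9. canonical 3-gon: [(0, 6.5204) (0, 0) (19.7312, 0)]
10. shoelace: 64.3272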